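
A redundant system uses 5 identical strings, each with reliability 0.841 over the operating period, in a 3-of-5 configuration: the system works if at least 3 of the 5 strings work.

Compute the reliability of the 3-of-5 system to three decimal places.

R = Σ_{i=3}^{5} C(5,i) p^i (1−p)^{5−i} with p = 0.841
C(5,3)·0.841^3·0.159^2 = 0.15038
C(5,4)·0.841^4·0.159^1 = 0.39770
C(5,5)·0.841^5·0.159^0 = 0.42071
Sum = 0.969

0.969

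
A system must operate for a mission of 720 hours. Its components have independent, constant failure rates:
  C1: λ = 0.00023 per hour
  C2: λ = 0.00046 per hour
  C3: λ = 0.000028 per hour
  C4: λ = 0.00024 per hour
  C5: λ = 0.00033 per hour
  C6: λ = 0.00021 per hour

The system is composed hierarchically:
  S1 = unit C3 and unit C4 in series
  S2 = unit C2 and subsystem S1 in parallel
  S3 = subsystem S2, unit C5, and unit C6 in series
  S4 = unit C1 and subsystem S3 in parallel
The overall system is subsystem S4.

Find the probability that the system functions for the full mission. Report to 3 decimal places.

R(C1) = exp(−0.00023 × 720) = 0.84739
R(C2) = exp(−0.00046 × 720) = 0.71806
R(C3) = exp(−0.000028 × 720) = 0.98004
R(C4) = exp(−0.00024 × 720) = 0.84131
R(C5) = exp(−0.00033 × 720) = 0.78852
R(C6) = exp(−0.00021 × 720) = 0.85968
Series (C3 and C4): 0.98004 × 0.84131 = 0.82452
Parallel (C2 and [0.82452]): 1 − (1 − 0.71806)(1 − 0.82452) = 0.95053
Series ([0.95053], C5, and C6): 0.95053 × 0.78852 × 0.85968 = 0.64434
Parallel (C1 and [0.64434]): 1 − (1 − 0.84739)(1 − 0.64434) = 0.946

0.946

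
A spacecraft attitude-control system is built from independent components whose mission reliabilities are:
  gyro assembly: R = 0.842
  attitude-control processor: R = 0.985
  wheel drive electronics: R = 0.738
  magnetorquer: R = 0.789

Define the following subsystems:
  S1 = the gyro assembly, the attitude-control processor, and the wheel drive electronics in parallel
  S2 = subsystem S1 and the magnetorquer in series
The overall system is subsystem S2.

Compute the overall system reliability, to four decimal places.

0.7885

Parallel (gyro assembly, attitude-control processor, and wheel drive electronics): 1 − (1 − 0.842000)(1 − 0.985000)(1 − 0.738000) = 0.999379
Series ([0.999379] and magnetorquer): 0.999379 × 0.789000 = 0.7885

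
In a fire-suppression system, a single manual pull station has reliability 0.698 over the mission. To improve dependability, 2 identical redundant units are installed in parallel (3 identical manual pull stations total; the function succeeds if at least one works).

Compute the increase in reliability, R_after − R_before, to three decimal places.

R_before = 0.698
R_after = 1 − (1 − 0.698)^3 = 0.972
ΔR = 0.972 − 0.698 = 0.274

0.274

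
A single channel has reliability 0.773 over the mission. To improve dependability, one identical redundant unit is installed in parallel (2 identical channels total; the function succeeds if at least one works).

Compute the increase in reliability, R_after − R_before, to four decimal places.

0.1755

R_before = 0.773
R_after = 1 − (1 − 0.773)^2 = 0.9485
ΔR = 0.9485 − 0.773 = 0.1755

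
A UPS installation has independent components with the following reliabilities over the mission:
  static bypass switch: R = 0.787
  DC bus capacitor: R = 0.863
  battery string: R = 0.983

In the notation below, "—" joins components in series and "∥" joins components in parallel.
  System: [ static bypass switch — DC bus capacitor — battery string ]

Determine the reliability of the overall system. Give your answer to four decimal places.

Series (static bypass switch, DC bus capacitor, and battery string): 0.787000 × 0.863000 × 0.983000 = 0.6676

0.6676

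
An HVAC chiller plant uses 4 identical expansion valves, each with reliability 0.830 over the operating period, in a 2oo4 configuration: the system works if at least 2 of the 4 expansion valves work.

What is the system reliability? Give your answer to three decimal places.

0.983

R = Σ_{i=2}^{4} C(4,i) p^i (1−p)^{4−i} with p = 0.830
C(4,2)·0.830^2·0.170^2 = 0.11946
C(4,3)·0.830^3·0.170^1 = 0.38882
C(4,4)·0.830^4·0.170^0 = 0.47458
Sum = 0.983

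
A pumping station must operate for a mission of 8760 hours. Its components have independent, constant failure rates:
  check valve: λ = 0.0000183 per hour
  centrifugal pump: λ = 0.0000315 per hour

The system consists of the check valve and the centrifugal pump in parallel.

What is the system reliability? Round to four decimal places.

R(check valve) = exp(−0.0000183 × 8760) = 0.851881
R(centrifugal pump) = exp(−0.0000315 × 8760) = 0.758858
Parallel (check valve and centrifugal pump): 1 − (1 − 0.851881)(1 − 0.758858) = 0.9643

0.9643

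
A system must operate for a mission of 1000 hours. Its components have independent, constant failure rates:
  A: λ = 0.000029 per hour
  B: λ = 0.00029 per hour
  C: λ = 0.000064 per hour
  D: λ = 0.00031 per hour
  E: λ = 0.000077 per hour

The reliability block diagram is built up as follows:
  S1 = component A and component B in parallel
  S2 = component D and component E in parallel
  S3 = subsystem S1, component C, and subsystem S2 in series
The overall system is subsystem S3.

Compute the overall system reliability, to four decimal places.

R(A) = exp(−0.000029 × 1000) = 0.971416
R(B) = exp(−0.00029 × 1000) = 0.748264
R(C) = exp(−0.000064 × 1000) = 0.938005
R(D) = exp(−0.00031 × 1000) = 0.733447
R(E) = exp(−0.000077 × 1000) = 0.925890
Parallel (A and B): 1 − (1 − 0.971416)(1 − 0.748264) = 0.992804
Parallel (D and E): 1 − (1 − 0.733447)(1 − 0.925890) = 0.980246
Series ([0.992804], C, and [0.980246]): 0.992804 × 0.938005 × 0.980246 = 0.9129

0.9129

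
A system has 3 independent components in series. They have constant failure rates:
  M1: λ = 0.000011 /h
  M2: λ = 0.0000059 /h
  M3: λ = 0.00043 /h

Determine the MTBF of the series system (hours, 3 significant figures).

2240

Series of exponential components: λ_sys = Σ λ_i
λ_sys = 0.000011 + 0.0000059 + 0.00043 = 4.4690e-04 /h
MTBF = 1 / λ_sys = 2240 h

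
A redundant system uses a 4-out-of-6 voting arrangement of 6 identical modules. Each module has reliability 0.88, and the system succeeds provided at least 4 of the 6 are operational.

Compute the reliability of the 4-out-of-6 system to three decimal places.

R = Σ_{i=4}^{6} C(6,i) p^i (1−p)^{6−i} with p = 0.88
C(6,4)·0.88^4·0.12^2 = 0.12953
C(6,5)·0.88^5·0.12^1 = 0.37997
C(6,6)·0.88^6·0.12^0 = 0.46440
Sum = 0.974

0.974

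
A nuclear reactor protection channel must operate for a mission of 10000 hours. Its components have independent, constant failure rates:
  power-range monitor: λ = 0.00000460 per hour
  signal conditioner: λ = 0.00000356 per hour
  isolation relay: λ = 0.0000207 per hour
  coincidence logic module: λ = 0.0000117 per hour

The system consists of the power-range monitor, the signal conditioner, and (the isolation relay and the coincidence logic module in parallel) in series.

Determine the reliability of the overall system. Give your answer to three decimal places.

R(power-range monitor) = exp(−0.00000460 × 10000) = 0.95504
R(signal conditioner) = exp(−0.00000356 × 10000) = 0.96503
R(isolation relay) = exp(−0.0000207 × 10000) = 0.81302
R(coincidence logic module) = exp(−0.0000117 × 10000) = 0.88959
Parallel (isolation relay and coincidence logic module): 1 − (1 − 0.81302)(1 − 0.88959) = 0.97936
Series (power-range monitor, signal conditioner, and [0.97936]): 0.95504 × 0.96503 × 0.97936 = 0.903

0.903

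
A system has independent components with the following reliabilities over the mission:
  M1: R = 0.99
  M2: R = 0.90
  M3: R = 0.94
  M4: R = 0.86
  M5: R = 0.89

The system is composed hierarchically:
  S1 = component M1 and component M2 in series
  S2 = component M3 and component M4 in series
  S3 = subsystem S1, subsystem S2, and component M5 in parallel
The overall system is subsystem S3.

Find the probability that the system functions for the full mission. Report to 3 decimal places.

0.998

Series (M1 and M2): 0.99000 × 0.90000 = 0.89100
Series (M3 and M4): 0.94000 × 0.86000 = 0.80840
Parallel ([0.89100], [0.80840], and M5): 1 − (1 − 0.89100)(1 − 0.80840)(1 − 0.89000) = 0.998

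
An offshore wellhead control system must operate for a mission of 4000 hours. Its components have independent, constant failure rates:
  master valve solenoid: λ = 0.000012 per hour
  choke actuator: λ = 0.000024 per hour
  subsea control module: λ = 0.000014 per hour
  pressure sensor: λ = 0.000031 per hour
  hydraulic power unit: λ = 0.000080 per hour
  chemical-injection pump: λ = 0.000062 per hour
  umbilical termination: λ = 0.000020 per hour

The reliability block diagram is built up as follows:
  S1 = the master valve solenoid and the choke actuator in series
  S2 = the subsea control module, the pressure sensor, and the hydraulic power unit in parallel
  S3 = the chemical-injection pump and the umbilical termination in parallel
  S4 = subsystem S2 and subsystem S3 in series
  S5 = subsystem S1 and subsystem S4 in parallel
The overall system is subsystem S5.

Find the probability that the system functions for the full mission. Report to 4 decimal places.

0.9975

R(master valve solenoid) = exp(−0.000012 × 4000) = 0.953134
R(choke actuator) = exp(−0.000024 × 4000) = 0.908464
R(subsea control module) = exp(−0.000014 × 4000) = 0.945539
R(pressure sensor) = exp(−0.000031 × 4000) = 0.883380
R(hydraulic power unit) = exp(−0.000080 × 4000) = 0.726149
R(chemical-injection pump) = exp(−0.000062 × 4000) = 0.780360
R(umbilical termination) = exp(−0.000020 × 4000) = 0.923116
Series (master valve solenoid and choke actuator): 0.953134 × 0.908464 = 0.865888
Parallel (subsea control module, pressure sensor, and hydraulic power unit): 1 − (1 − 0.945539)(1 − 0.883380)(1 − 0.726149) = 0.998261
Parallel (chemical-injection pump and umbilical termination): 1 − (1 − 0.780360)(1 − 0.923116) = 0.983113
Series ([0.998261] and [0.983113]): 0.998261 × 0.983113 = 0.981403
Parallel ([0.865888] and [0.981403]): 1 − (1 − 0.865888)(1 − 0.981403) = 0.9975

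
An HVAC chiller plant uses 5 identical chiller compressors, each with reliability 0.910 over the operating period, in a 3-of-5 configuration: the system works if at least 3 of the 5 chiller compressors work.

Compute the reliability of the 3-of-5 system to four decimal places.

R = Σ_{i=3}^{5} C(5,i) p^i (1−p)^{5−i} with p = 0.910
C(5,3)·0.910^3·0.090^2 = 0.061039
C(5,4)·0.910^4·0.090^1 = 0.308587
C(5,5)·0.910^5·0.090^0 = 0.624032
Sum = 0.9937

0.9937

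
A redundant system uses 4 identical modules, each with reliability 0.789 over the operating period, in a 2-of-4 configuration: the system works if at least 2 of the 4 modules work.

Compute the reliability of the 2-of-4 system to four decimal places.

0.9684

R = Σ_{i=2}^{4} C(4,i) p^i (1−p)^{4−i} with p = 0.789
C(4,2)·0.789^2·0.211^2 = 0.166292
C(4,3)·0.789^3·0.211^1 = 0.414547
C(4,4)·0.789^4·0.211^0 = 0.387532
Sum = 0.9684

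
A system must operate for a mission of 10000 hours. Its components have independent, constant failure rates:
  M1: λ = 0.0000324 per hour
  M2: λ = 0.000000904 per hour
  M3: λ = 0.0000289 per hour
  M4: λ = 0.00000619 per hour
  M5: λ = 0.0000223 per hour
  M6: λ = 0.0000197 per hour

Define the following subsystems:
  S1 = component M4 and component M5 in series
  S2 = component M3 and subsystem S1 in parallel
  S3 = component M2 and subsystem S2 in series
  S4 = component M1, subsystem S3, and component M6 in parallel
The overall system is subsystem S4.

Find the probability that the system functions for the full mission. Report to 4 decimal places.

R(M1) = exp(−0.0000324 × 10000) = 0.723250
R(M2) = exp(−0.000000904 × 10000) = 0.991001
R(M3) = exp(−0.0000289 × 10000) = 0.749012
R(M4) = exp(−0.00000619 × 10000) = 0.939977
R(M5) = exp(−0.0000223 × 10000) = 0.800115
R(M6) = exp(−0.0000197 × 10000) = 0.821191
Series (M4 and M5): 0.939977 × 0.800115 = 0.752090
Parallel (M3 and [0.752090]): 1 − (1 − 0.749012)(1 − 0.752090) = 0.937778
Series (M2 and [0.937778]): 0.991001 × 0.937778 = 0.929339
Parallel (M1, [0.929339], and M6): 1 − (1 − 0.723250)(1 − 0.929339)(1 − 0.821191) = 0.9965

0.9965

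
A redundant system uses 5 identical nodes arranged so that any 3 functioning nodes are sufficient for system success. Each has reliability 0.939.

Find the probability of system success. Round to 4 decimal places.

R = Σ_{i=3}^{5} C(5,i) p^i (1−p)^{5−i} with p = 0.939
C(5,3)·0.939^3·0.061^2 = 0.030807
C(5,4)·0.939^4·0.061^1 = 0.237117
C(5,5)·0.939^5·0.061^0 = 0.730009
Sum = 0.9979

0.9979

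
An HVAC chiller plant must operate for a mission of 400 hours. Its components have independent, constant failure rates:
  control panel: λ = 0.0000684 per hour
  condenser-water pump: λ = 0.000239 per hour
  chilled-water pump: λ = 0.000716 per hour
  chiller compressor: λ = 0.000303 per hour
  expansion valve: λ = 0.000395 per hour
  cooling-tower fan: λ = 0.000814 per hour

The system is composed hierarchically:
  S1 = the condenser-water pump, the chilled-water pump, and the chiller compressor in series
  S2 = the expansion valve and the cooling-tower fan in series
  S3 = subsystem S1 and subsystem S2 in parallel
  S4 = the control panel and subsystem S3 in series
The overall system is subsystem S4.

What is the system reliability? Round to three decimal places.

R(control panel) = exp(−0.0000684 × 400) = 0.97301
R(condenser-water pump) = exp(−0.000239 × 400) = 0.90883
R(chilled-water pump) = exp(−0.000716 × 400) = 0.75096
R(chiller compressor) = exp(−0.000303 × 400) = 0.88586
R(expansion valve) = exp(−0.000395 × 400) = 0.85385
R(cooling-tower fan) = exp(−0.000814 × 400) = 0.72209
Series (condenser-water pump, chilled-water pump, and chiller compressor): 0.90883 × 0.75096 × 0.88586 = 0.60460
Series (expansion valve and cooling-tower fan): 0.85385 × 0.72209 = 0.61656
Parallel ([0.60460] and [0.61656]): 1 − (1 − 0.60460)(1 − 0.61656) = 0.84839
Series (control panel and [0.84839]): 0.97301 × 0.84839 = 0.825

0.825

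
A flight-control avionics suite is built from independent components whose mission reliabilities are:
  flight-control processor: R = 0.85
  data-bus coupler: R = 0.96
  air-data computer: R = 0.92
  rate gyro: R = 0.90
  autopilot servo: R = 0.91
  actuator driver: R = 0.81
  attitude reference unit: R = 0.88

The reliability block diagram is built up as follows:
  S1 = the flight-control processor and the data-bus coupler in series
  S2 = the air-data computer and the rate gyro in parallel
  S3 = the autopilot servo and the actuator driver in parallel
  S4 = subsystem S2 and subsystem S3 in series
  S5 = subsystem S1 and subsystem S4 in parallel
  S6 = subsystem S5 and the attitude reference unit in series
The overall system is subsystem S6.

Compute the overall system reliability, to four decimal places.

0.8760

Series (flight-control processor and data-bus coupler): 0.850000 × 0.960000 = 0.816000
Parallel (air-data computer and rate gyro): 1 − (1 − 0.920000)(1 − 0.900000) = 0.992000
Parallel (autopilot servo and actuator driver): 1 − (1 − 0.910000)(1 − 0.810000) = 0.982900
Series ([0.992000] and [0.982900]): 0.992000 × 0.982900 = 0.975037
Parallel ([0.816000] and [0.975037]): 1 − (1 − 0.816000)(1 − 0.975037) = 0.995407
Series ([0.995407] and attitude reference unit): 0.995407 × 0.880000 = 0.8760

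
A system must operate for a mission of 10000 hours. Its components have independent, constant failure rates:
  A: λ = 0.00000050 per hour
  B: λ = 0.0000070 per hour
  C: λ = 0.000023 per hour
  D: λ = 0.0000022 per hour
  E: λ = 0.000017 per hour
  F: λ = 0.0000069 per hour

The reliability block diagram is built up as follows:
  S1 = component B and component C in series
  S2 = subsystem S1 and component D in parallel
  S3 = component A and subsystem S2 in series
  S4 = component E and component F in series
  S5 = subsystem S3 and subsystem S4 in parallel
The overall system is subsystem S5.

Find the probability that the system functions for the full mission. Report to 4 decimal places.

R(A) = exp(−0.00000050 × 10000) = 0.995012
R(B) = exp(−0.0000070 × 10000) = 0.932394
R(C) = exp(−0.000023 × 10000) = 0.794534
R(D) = exp(−0.0000022 × 10000) = 0.978240
R(E) = exp(−0.000017 × 10000) = 0.843665
R(F) = exp(−0.0000069 × 10000) = 0.933327
Series (B and C): 0.932394 × 0.794534 = 0.740819
Parallel ([0.740819] and D): 1 − (1 − 0.740819)(1 − 0.978240) = 0.994360
Series (A and [0.994360]): 0.995012 × 0.994360 = 0.989400
Series (E and F): 0.843665 × 0.933327 = 0.787415
Parallel ([0.989400] and [0.787415]): 1 − (1 − 0.989400)(1 − 0.787415) = 0.9977

0.9977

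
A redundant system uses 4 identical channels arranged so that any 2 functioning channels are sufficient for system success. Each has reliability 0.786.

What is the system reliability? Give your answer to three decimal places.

R = Σ_{i=2}^{4} C(4,i) p^i (1−p)^{4−i} with p = 0.786
C(4,2)·0.786^2·0.214^2 = 0.16976
C(4,3)·0.786^3·0.214^1 = 0.41566
C(4,4)·0.786^4·0.214^0 = 0.38167
Sum = 0.967

0.967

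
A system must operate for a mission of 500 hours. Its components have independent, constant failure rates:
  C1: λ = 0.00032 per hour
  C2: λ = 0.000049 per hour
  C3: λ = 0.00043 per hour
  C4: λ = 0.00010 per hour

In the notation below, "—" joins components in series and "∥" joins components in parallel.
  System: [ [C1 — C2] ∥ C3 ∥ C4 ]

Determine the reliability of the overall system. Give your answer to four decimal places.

R(C1) = exp(−0.00032 × 500) = 0.852144
R(C2) = exp(−0.000049 × 500) = 0.975798
R(C3) = exp(−0.00043 × 500) = 0.806541
R(C4) = exp(−0.00010 × 500) = 0.951229
Series (C1 and C2): 0.852144 × 0.975798 = 0.831520
Parallel ([0.831520], C3, and C4): 1 − (1 − 0.831520)(1 − 0.806541)(1 − 0.951229) = 0.9984

0.9984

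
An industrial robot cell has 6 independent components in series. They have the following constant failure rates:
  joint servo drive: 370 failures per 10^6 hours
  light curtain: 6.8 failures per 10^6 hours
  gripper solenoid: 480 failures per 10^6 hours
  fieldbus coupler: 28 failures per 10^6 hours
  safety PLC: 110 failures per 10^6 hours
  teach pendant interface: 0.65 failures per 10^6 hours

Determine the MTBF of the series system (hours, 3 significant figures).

Series of exponential components: λ_sys = Σ λ_i
λ_sys = 0.00037 + 0.0000068 + 0.00048 + 0.000028 + 0.00011 + 0.00000065 = 9.9545e-04 /h
MTBF = 1 / λ_sys = 1000 h

1000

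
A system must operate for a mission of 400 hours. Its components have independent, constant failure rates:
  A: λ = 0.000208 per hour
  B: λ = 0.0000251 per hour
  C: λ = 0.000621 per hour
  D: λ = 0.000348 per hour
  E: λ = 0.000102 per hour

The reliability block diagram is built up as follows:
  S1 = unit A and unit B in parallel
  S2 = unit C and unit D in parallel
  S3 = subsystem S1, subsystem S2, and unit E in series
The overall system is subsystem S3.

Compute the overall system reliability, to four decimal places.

R(A) = exp(−0.000208 × 400) = 0.920167
R(B) = exp(−0.0000251 × 400) = 0.990010
R(C) = exp(−0.000621 × 400) = 0.780048
R(D) = exp(−0.000348 × 400) = 0.870054
R(E) = exp(−0.000102 × 400) = 0.960021
Parallel (A and B): 1 − (1 − 0.920167)(1 − 0.990010) = 0.999202
Parallel (C and D): 1 − (1 − 0.780048)(1 − 0.870054) = 0.971418
Series ([0.999202], [0.971418], and E): 0.999202 × 0.971418 × 0.960021 = 0.9318

0.9318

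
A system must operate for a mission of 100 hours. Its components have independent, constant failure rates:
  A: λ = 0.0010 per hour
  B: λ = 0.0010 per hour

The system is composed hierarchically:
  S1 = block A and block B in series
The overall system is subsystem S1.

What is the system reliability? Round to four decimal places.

R(A) = exp(−0.0010 × 100) = 0.904837
R(B) = exp(−0.0010 × 100) = 0.904837
Series (A and B): 0.904837 × 0.904837 = 0.8187

0.8187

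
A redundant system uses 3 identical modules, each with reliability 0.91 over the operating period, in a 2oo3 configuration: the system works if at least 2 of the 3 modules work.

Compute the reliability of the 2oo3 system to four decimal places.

R = Σ_{i=2}^{3} C(3,i) p^i (1−p)^{3−i} with p = 0.91
C(3,2)·0.91^2·0.09^1 = 0.223587
C(3,3)·0.91^3·0.09^0 = 0.753571
Sum = 0.9772

0.9772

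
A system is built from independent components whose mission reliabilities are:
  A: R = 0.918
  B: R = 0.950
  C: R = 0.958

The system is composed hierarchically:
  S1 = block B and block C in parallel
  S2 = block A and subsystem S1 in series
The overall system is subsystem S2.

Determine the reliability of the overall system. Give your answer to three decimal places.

0.916

Parallel (B and C): 1 − (1 − 0.95000)(1 − 0.95800) = 0.99790
Series (A and [0.99790]): 0.91800 × 0.99790 = 0.916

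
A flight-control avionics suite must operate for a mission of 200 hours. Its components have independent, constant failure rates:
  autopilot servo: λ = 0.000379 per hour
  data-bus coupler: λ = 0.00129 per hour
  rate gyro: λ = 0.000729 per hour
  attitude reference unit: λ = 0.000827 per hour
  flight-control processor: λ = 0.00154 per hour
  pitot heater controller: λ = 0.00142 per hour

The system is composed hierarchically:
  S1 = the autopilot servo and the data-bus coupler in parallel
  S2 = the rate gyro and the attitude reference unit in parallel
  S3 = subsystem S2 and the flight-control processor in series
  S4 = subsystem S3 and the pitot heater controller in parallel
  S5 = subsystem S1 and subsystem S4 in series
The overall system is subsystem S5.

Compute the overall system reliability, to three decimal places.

R(autopilot servo) = exp(−0.000379 × 200) = 0.92700
R(data-bus coupler) = exp(−0.00129 × 200) = 0.77260
R(rate gyro) = exp(−0.000729 × 200) = 0.86433
R(attitude reference unit) = exp(−0.000827 × 200) = 0.84755
R(flight-control processor) = exp(−0.00154 × 200) = 0.73492
R(pitot heater controller) = exp(−0.00142 × 200) = 0.75277
Parallel (autopilot servo and data-bus coupler): 1 − (1 − 0.92700)(1 − 0.77260) = 0.98340
Parallel (rate gyro and attitude reference unit): 1 − (1 − 0.86433)(1 − 0.84755) = 0.97932
Series ([0.97932] and flight-control processor): 0.97932 × 0.73492 = 0.71972
Parallel ([0.71972] and pitot heater controller): 1 − (1 − 0.71972)(1 − 0.75277) = 0.93071
Series ([0.98340] and [0.93071]): 0.98340 × 0.93071 = 0.915

0.915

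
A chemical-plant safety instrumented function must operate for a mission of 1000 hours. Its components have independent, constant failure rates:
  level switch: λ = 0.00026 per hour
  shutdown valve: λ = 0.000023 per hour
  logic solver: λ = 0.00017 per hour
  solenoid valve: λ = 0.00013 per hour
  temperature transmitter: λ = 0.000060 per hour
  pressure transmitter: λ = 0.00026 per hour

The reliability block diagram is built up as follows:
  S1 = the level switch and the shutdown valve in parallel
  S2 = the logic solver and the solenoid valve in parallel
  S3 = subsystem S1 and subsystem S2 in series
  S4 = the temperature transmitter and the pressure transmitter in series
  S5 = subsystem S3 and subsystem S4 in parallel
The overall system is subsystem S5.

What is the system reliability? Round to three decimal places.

R(level switch) = exp(−0.00026 × 1000) = 0.77105
R(shutdown valve) = exp(−0.000023 × 1000) = 0.97726
R(logic solver) = exp(−0.00017 × 1000) = 0.84366
R(solenoid valve) = exp(−0.00013 × 1000) = 0.87810
R(temperature transmitter) = exp(−0.000060 × 1000) = 0.94176
R(pressure transmitter) = exp(−0.00026 × 1000) = 0.77105
Parallel (level switch and shutdown valve): 1 − (1 − 0.77105)(1 − 0.97726) = 0.99479
Parallel (logic solver and solenoid valve): 1 − (1 − 0.84366)(1 − 0.87810) = 0.98094
Series ([0.99479] and [0.98094]): 0.99479 × 0.98094 = 0.97583
Series (temperature transmitter and pressure transmitter): 0.94176 × 0.77105 = 0.72614
Parallel ([0.97583] and [0.72614]): 1 − (1 − 0.97583)(1 − 0.72614) = 0.993

0.993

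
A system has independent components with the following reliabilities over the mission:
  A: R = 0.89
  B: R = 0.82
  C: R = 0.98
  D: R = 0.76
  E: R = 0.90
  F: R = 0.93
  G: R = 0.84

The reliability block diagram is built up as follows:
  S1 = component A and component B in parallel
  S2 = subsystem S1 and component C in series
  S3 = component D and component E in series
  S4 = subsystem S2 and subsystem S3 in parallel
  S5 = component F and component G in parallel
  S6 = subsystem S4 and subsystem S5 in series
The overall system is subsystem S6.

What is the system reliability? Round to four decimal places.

Parallel (A and B): 1 − (1 − 0.890000)(1 − 0.820000) = 0.980200
Series ([0.980200] and C): 0.980200 × 0.980000 = 0.960596
Series (D and E): 0.760000 × 0.900000 = 0.684000
Parallel ([0.960596] and [0.684000]): 1 − (1 − 0.960596)(1 − 0.684000) = 0.987548
Parallel (F and G): 1 − (1 − 0.930000)(1 − 0.840000) = 0.988800
Series ([0.987548] and [0.988800]): 0.987548 × 0.988800 = 0.9765

0.9765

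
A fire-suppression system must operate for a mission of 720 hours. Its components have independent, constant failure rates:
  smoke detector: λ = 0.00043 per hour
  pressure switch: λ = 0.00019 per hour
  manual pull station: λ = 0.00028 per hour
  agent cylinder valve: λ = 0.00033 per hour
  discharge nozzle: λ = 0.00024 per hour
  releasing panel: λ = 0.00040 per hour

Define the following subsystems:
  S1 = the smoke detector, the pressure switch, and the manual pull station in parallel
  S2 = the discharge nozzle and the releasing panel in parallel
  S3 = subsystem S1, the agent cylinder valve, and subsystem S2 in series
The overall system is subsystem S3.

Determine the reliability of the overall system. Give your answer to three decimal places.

0.752

R(smoke detector) = exp(−0.00043 × 720) = 0.73374
R(pressure switch) = exp(−0.00019 × 720) = 0.87214
R(manual pull station) = exp(−0.00028 × 720) = 0.81742
R(agent cylinder valve) = exp(−0.00033 × 720) = 0.78852
R(discharge nozzle) = exp(−0.00024 × 720) = 0.84131
R(releasing panel) = exp(−0.00040 × 720) = 0.74976
Parallel (smoke detector, pressure switch, and manual pull station): 1 − (1 − 0.73374)(1 − 0.87214)(1 − 0.81742) = 0.99378
Parallel (discharge nozzle and releasing panel): 1 − (1 − 0.84131)(1 − 0.74976) = 0.96029
Series ([0.99378], agent cylinder valve, and [0.96029]): 0.99378 × 0.78852 × 0.96029 = 0.752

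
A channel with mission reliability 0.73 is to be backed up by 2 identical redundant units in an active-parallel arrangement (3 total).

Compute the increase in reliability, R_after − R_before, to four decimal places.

R_before = 0.73
R_after = 1 − (1 − 0.73)^3 = 0.9803
ΔR = 0.9803 − 0.73 = 0.2503

0.2503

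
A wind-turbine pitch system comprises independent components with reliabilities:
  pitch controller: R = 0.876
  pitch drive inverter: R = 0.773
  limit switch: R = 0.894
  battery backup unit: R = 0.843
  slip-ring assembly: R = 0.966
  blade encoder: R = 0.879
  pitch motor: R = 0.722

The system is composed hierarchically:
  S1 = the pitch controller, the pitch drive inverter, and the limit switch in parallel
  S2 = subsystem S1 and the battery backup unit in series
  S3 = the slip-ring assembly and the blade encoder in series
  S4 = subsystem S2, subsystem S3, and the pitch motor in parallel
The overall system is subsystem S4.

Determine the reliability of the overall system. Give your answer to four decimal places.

0.9933

Parallel (pitch controller, pitch drive inverter, and limit switch): 1 − (1 − 0.876000)(1 − 0.773000)(1 − 0.894000) = 0.997016
Series ([0.997016] and battery backup unit): 0.997016 × 0.843000 = 0.840484
Series (slip-ring assembly and blade encoder): 0.966000 × 0.879000 = 0.849114
Parallel ([0.840484], [0.849114], and pitch motor): 1 − (1 − 0.840484)(1 − 0.849114)(1 − 0.722000) = 0.9933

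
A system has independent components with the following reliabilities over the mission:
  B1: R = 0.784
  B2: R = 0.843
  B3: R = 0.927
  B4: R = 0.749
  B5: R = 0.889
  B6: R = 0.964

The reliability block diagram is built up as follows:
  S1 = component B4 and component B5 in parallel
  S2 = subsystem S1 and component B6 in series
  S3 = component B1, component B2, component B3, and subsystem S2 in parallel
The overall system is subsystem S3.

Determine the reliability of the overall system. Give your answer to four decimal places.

Parallel (B4 and B5): 1 − (1 − 0.749000)(1 − 0.889000) = 0.972139
Series ([0.972139] and B6): 0.972139 × 0.964000 = 0.937142
Parallel (B1, B2, B3, and [0.937142]): 1 − (1 − 0.784000)(1 − 0.843000)(1 − 0.927000)(1 − 0.937142) = 0.9998

0.9998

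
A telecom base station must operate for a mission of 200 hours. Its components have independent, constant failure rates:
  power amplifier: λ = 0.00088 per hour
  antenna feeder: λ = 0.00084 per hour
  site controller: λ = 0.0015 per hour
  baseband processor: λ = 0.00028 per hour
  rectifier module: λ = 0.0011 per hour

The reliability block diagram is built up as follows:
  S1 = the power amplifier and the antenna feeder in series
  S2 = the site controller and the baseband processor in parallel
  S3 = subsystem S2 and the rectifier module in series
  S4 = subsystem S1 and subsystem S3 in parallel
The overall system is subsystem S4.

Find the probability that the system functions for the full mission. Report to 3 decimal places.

R(power amplifier) = exp(−0.00088 × 200) = 0.83862
R(antenna feeder) = exp(−0.00084 × 200) = 0.84535
R(site controller) = exp(−0.0015 × 200) = 0.74082
R(baseband processor) = exp(−0.00028 × 200) = 0.94554
R(rectifier module) = exp(−0.0011 × 200) = 0.80252
Series (power amplifier and antenna feeder): 0.83862 × 0.84535 = 0.70893
Parallel (site controller and baseband processor): 1 − (1 − 0.74082)(1 − 0.94554) = 0.98589
Series ([0.98589] and rectifier module): 0.98589 × 0.80252 = 0.79120
Parallel ([0.70893] and [0.79120]): 1 − (1 − 0.70893)(1 − 0.79120) = 0.939

0.939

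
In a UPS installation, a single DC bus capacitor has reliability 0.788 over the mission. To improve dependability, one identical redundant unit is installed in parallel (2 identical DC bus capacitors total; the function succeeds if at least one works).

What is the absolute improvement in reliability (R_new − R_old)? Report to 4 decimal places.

R_before = 0.788
R_after = 1 − (1 − 0.788)^2 = 0.9551
ΔR = 0.9551 − 0.788 = 0.1671

0.1671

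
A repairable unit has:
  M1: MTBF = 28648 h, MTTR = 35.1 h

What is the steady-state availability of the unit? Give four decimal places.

0.9988

A(M1) = MTBF/(MTBF+MTTR) = 28648/(28648+35.1) = 0.9988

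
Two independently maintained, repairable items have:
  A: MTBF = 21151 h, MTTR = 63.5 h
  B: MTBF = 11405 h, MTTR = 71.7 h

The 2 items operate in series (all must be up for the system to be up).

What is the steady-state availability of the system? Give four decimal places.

A(A) = MTBF/(MTBF+MTTR) = 21151/(21151+63.5) = 0.997007
A(B) = MTBF/(MTBF+MTTR) = 11405/(11405+71.7) = 0.993753
Series availability: 0.997007 × 0.993753 = 0.9908

0.9908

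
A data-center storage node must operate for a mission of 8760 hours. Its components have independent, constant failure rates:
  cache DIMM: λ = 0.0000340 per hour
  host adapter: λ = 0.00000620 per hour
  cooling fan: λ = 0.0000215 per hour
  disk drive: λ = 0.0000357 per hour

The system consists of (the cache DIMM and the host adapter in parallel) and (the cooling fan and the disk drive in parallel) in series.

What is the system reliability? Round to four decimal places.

0.9409

R(cache DIMM) = exp(−0.0000340 × 8760) = 0.742420
R(host adapter) = exp(−0.00000620 × 8760) = 0.947137
R(cooling fan) = exp(−0.0000215 × 8760) = 0.828333
R(disk drive) = exp(−0.0000357 × 8760) = 0.731446
Parallel (cache DIMM and host adapter): 1 − (1 − 0.742420)(1 − 0.947137) = 0.986384
Parallel (cooling fan and disk drive): 1 − (1 − 0.828333)(1 − 0.731446) = 0.953898
Series ([0.986384] and [0.953898]): 0.986384 × 0.953898 = 0.9409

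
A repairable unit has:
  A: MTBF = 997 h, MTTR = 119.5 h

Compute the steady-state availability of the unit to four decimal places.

A(A) = MTBF/(MTBF+MTTR) = 997/(997+119.5) = 0.8930

0.8930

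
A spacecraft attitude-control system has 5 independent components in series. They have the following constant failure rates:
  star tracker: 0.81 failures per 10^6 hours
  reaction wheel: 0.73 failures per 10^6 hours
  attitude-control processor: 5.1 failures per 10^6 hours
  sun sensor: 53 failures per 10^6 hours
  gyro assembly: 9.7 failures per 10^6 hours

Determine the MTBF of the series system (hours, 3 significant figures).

14400

Series of exponential components: λ_sys = Σ λ_i
λ_sys = 0.00000081 + 0.00000073 + 0.0000051 + 0.000053 + 0.0000097 = 6.9340e-05 /h
MTBF = 1 / λ_sys = 14400 h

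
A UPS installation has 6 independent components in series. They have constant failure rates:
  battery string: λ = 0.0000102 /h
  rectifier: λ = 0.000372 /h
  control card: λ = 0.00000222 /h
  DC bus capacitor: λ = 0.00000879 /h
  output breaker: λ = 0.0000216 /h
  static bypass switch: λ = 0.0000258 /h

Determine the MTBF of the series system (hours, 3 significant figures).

Series of exponential components: λ_sys = Σ λ_i
λ_sys = 0.0000102 + 0.000372 + 0.00000222 + 0.00000879 + 0.0000216 + 0.0000258 = 4.4061e-04 /h
MTBF = 1 / λ_sys = 2270 h

2270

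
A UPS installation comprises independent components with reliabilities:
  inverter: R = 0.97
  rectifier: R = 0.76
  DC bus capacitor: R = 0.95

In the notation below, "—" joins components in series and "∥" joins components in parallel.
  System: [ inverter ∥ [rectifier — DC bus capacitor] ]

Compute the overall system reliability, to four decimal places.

Series (rectifier and DC bus capacitor): 0.760000 × 0.950000 = 0.722000
Parallel (inverter and [0.722000]): 1 − (1 − 0.970000)(1 − 0.722000) = 0.9917

0.9917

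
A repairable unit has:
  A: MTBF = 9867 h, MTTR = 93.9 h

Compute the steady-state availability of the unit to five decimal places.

A(A) = MTBF/(MTBF+MTTR) = 9867/(9867+93.9) = 0.99057

0.99057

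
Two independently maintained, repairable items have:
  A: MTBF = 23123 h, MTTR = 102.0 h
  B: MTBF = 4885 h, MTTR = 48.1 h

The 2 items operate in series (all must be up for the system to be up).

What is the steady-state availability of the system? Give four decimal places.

0.9859

A(A) = MTBF/(MTBF+MTTR) = 23123/(23123+102.0) = 0.995608
A(B) = MTBF/(MTBF+MTTR) = 4885/(4885+48.1) = 0.990250
Series availability: 0.995608 × 0.990250 = 0.9859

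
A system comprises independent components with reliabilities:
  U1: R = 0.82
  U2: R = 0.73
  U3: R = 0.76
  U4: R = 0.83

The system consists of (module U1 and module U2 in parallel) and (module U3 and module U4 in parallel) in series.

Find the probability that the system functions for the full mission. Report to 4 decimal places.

0.9126

Parallel (U1 and U2): 1 − (1 − 0.820000)(1 − 0.730000) = 0.951400
Parallel (U3 and U4): 1 − (1 − 0.760000)(1 − 0.830000) = 0.959200
Series ([0.951400] and [0.959200]): 0.951400 × 0.959200 = 0.9126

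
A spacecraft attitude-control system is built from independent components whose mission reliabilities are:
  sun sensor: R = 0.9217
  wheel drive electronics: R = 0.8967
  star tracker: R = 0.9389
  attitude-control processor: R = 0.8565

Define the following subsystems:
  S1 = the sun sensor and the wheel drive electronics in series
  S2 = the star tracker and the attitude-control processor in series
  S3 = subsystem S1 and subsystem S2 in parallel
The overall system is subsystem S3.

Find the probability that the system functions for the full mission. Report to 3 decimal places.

0.966

Series (sun sensor and wheel drive electronics): 0.92170 × 0.89670 = 0.82649
Series (star tracker and attitude-control processor): 0.93890 × 0.85650 = 0.80417
Parallel ([0.82649] and [0.80417]): 1 − (1 − 0.82649)(1 − 0.80417) = 0.966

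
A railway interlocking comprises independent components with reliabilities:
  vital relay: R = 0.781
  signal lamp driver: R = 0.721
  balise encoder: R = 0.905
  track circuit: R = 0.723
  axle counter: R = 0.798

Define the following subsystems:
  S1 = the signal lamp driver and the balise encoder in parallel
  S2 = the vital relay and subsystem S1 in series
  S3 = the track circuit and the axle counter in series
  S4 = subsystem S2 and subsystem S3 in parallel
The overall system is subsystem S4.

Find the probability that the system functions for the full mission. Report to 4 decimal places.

Parallel (signal lamp driver and balise encoder): 1 − (1 − 0.721000)(1 − 0.905000) = 0.973495
Series (vital relay and [0.973495]): 0.781000 × 0.973495 = 0.760300
Series (track circuit and axle counter): 0.723000 × 0.798000 = 0.576954
Parallel ([0.760300] and [0.576954]): 1 − (1 − 0.760300)(1 − 0.576954) = 0.8986

0.8986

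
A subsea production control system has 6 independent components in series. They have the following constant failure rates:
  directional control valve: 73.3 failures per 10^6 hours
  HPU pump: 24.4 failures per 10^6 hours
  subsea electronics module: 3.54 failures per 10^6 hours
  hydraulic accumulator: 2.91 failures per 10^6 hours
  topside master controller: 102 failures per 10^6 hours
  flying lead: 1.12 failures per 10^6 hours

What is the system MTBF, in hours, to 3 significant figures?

4820

Series of exponential components: λ_sys = Σ λ_i
λ_sys = 0.0000733 + 0.0000244 + 0.00000354 + 0.00000291 + 0.000102 + 0.00000112 = 2.0727e-04 /h
MTBF = 1 / λ_sys = 4820 h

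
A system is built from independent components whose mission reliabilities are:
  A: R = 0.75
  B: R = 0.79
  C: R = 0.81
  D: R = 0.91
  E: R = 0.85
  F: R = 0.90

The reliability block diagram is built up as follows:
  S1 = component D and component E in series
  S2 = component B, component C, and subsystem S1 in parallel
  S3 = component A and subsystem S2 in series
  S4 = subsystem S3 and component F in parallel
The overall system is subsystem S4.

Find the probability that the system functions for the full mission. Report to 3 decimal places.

Series (D and E): 0.91000 × 0.85000 = 0.77350
Parallel (B, C, and [0.77350]): 1 − (1 − 0.79000)(1 − 0.81000)(1 − 0.77350) = 0.99096
Series (A and [0.99096]): 0.75000 × 0.99096 = 0.74322
Parallel ([0.74322] and F): 1 − (1 − 0.74322)(1 − 0.90000) = 0.974

0.974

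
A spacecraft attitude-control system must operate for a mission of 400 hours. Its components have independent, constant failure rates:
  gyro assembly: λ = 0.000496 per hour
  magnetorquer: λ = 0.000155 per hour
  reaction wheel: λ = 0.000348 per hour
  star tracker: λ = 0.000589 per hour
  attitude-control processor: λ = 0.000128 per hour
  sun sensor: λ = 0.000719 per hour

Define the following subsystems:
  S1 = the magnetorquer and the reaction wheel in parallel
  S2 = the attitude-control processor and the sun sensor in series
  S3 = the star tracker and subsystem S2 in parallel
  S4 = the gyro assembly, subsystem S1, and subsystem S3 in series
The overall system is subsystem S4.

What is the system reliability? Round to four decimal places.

R(gyro assembly) = exp(−0.000496 × 400) = 0.820042
R(magnetorquer) = exp(−0.000155 × 400) = 0.939883
R(reaction wheel) = exp(−0.000348 × 400) = 0.870054
R(star tracker) = exp(−0.000589 × 400) = 0.790097
R(attitude-control processor) = exp(−0.000128 × 400) = 0.950089
R(sun sensor) = exp(−0.000719 × 400) = 0.750062
Parallel (magnetorquer and reaction wheel): 1 − (1 − 0.939883)(1 − 0.870054) = 0.992188
Series (attitude-control processor and sun sensor): 0.950089 × 0.750062 = 0.712626
Parallel (star tracker and [0.712626]): 1 − (1 − 0.790097)(1 − 0.712626) = 0.939679
Series (gyro assembly, [0.992188], and [0.939679]): 0.820042 × 0.992188 × 0.939679 = 0.7646

0.7646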